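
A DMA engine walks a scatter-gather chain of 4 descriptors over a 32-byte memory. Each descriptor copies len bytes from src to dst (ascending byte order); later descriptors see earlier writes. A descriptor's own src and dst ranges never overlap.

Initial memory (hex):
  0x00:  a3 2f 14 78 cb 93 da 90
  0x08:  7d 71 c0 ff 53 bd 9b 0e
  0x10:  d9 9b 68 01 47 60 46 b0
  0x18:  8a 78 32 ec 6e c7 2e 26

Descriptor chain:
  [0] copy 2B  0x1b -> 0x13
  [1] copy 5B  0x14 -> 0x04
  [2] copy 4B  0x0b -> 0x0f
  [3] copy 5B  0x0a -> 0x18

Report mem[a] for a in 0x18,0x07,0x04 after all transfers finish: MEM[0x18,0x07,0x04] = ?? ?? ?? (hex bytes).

MEM[0x18,0x07,0x04] = c0 b0 6e

D0: mem[0x13..0x14] <- [ec 6e]
D1: mem[0x04..0x08] <- [6e 60 46 b0 8a]
D2: mem[0x0f..0x12] <- [ff 53 bd 9b]
D3: mem[0x18..0x1c] <- [c0 ff 53 bd 9b]
query mem[0x18]=0xc0, mem[0x07]=0xb0, mem[0x04]=0x6e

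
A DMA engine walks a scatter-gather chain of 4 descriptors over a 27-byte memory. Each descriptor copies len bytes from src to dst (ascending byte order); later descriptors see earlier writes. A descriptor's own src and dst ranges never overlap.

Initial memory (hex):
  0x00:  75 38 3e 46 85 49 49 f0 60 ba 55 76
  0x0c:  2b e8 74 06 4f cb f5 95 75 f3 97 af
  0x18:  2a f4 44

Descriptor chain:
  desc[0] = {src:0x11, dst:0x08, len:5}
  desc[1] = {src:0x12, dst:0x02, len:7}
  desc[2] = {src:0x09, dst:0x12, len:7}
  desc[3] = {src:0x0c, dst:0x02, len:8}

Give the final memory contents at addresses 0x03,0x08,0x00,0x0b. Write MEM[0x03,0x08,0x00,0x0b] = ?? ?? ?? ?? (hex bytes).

#0 dst[0x08+5] := {0xcb,0xf5,0x95,0x75,0xf3}
#1 dst[0x02+7] := {0xf5,0x95,0x75,0xf3,0x97,0xaf,0x2a}
#2 dst[0x12+7] := {0xf5,0x95,0x75,0xf3,0xe8,0x74,0x06}
#3 dst[0x02+8] := {0xf3,0xe8,0x74,0x06,0x4f,0xcb,0xf5,0x95}
query mem[0x03]=0xe8, mem[0x08]=0xf5, mem[0x00]=0x75, mem[0x0b]=0x75

MEM[0x03,0x08,0x00,0x0b] = e8 f5 75 75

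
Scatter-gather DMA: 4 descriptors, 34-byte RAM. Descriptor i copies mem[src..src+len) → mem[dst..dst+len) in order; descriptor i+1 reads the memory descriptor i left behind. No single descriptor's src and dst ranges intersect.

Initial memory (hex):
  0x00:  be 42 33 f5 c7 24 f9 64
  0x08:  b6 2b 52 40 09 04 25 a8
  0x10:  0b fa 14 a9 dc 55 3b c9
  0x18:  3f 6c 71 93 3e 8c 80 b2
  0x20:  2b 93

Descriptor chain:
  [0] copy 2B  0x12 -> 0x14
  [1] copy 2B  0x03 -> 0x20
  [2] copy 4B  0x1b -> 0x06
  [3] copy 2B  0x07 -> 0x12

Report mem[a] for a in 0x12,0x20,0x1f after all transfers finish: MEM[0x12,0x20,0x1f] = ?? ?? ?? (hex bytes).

MEM[0x12,0x20,0x1f] = 3e f5 b2

#0 dst[0x14+2] := {0x14,0xa9}
#1 dst[0x20+2] := {0xf5,0xc7}
#2 dst[0x06+4] := {0x93,0x3e,0x8c,0x80}
#3 dst[0x12+2] := {0x3e,0x8c}
query mem[0x12]=0x3e, mem[0x20]=0xf5, mem[0x1f]=0xb2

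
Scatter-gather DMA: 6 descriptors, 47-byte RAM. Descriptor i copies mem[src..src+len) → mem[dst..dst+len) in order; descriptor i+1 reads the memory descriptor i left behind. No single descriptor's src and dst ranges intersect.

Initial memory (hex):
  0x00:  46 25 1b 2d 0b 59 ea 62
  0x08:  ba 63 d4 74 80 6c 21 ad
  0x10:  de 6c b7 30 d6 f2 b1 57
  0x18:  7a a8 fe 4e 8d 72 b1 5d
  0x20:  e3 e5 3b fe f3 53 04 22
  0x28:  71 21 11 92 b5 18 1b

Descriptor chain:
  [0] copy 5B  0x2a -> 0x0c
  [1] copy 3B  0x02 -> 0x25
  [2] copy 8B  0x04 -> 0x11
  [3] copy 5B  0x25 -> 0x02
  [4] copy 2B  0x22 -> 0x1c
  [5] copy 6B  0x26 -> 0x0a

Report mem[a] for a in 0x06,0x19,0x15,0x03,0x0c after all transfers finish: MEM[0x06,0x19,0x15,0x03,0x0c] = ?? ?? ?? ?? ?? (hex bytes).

MEM[0x06,0x19,0x15,0x03,0x0c] = 21 a8 ba 2d 71

#0 dst[0x0c+5] := {0x11,0x92,0xb5,0x18,0x1b}
#1 dst[0x25+3] := {0x1b,0x2d,0x0b}
#2 dst[0x11+8] := {0x0b,0x59,0xea,0x62,0xba,0x63,0xd4,0x74}
#3 dst[0x02+5] := {0x1b,0x2d,0x0b,0x71,0x21}
#4 dst[0x1c+2] := {0x3b,0xfe}
#5 dst[0x0a+6] := {0x2d,0x0b,0x71,0x21,0x11,0x92}
query mem[0x06]=0x21, mem[0x19]=0xa8, mem[0x15]=0xba, mem[0x03]=0x2d, mem[0x0c]=0x71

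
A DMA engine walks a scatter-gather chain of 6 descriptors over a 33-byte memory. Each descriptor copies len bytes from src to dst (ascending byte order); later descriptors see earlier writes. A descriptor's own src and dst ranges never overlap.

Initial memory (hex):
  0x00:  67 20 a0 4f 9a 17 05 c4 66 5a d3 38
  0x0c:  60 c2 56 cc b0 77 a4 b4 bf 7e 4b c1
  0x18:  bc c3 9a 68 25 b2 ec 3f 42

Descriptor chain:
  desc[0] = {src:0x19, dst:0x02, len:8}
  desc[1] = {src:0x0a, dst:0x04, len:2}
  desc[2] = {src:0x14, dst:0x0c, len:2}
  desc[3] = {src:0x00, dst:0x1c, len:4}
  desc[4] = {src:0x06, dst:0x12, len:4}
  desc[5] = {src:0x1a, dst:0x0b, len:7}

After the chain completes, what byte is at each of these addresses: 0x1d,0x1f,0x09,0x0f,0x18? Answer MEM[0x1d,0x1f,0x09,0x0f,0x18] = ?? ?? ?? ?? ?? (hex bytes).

D0: mem[0x02..0x09] <- [c3 9a 68 25 b2 ec 3f 42]
D1: mem[0x04..0x05] <- [d3 38]
D2: mem[0x0c..0x0d] <- [bf 7e]
D3: mem[0x1c..0x1f] <- [67 20 c3 9a]
D4: mem[0x12..0x15] <- [b2 ec 3f 42]
D5: mem[0x0b..0x11] <- [9a 68 67 20 c3 9a 42]
query mem[0x1d]=0x20, mem[0x1f]=0x9a, mem[0x09]=0x42, mem[0x0f]=0xc3, mem[0x18]=0xbc

MEM[0x1d,0x1f,0x09,0x0f,0x18] = 20 9a 42 c3 bc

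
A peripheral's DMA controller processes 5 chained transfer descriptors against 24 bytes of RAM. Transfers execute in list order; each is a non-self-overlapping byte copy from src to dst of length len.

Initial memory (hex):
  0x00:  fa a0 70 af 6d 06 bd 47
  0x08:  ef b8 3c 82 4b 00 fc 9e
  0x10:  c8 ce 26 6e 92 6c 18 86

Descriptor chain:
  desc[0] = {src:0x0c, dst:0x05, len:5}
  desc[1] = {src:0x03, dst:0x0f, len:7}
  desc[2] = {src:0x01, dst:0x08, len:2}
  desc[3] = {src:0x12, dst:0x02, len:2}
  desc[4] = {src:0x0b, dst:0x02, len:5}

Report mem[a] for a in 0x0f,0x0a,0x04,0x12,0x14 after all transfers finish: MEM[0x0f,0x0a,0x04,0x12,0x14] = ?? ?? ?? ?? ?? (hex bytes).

MEM[0x0f,0x0a,0x04,0x12,0x14] = af 3c 00 00 9e

  after D0: wrote 5B at 0x05 = 4b00fc9ec8
  after D1: wrote 7B at 0x0f = af6d4b00fc9ec8
  after D2: wrote 2B at 0x08 = a070
  after D3: wrote 2B at 0x02 = 00fc
  after D4: wrote 5B at 0x02 = 824b00fcaf
query mem[0x0f]=0xaf, mem[0x0a]=0x3c, mem[0x04]=0x00, mem[0x12]=0x00, mem[0x14]=0x9e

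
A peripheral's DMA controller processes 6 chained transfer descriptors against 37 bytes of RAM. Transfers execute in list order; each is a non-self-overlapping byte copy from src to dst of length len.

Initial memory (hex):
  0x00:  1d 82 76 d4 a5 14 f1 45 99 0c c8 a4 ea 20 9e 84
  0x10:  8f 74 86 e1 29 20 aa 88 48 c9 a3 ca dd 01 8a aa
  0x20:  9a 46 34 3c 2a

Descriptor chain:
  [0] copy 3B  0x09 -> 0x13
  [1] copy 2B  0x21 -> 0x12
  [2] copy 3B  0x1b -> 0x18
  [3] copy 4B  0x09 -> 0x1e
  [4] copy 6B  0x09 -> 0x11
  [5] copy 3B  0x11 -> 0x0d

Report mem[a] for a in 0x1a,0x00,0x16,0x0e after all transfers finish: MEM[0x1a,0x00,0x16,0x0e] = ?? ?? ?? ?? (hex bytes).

#0 dst[0x13+3] := {0x0c,0xc8,0xa4}
#1 dst[0x12+2] := {0x46,0x34}
#2 dst[0x18+3] := {0xca,0xdd,0x01}
#3 dst[0x1e+4] := {0x0c,0xc8,0xa4,0xea}
#4 dst[0x11+6] := {0x0c,0xc8,0xa4,0xea,0x20,0x9e}
#5 dst[0x0d+3] := {0x0c,0xc8,0xa4}
query mem[0x1a]=0x01, mem[0x00]=0x1d, mem[0x16]=0x9e, mem[0x0e]=0xc8

MEM[0x1a,0x00,0x16,0x0e] = 01 1d 9e c8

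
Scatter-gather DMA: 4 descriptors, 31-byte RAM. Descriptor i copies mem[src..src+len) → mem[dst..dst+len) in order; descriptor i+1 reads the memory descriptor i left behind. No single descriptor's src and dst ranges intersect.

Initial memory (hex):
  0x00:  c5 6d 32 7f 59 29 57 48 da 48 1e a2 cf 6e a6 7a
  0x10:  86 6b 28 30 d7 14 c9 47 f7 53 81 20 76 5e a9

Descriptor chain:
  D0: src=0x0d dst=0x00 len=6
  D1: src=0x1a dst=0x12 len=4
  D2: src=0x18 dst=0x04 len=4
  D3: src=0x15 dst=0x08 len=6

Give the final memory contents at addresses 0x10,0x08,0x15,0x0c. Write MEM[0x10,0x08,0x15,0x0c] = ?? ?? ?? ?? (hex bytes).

MEM[0x10,0x08,0x15,0x0c] = 86 5e 5e 53

D0: mem[0x00..0x05] <- [6e a6 7a 86 6b 28]
D1: mem[0x12..0x15] <- [81 20 76 5e]
D2: mem[0x04..0x07] <- [f7 53 81 20]
D3: mem[0x08..0x0d] <- [5e c9 47 f7 53 81]
query mem[0x10]=0x86, mem[0x08]=0x5e, mem[0x15]=0x5e, mem[0x0c]=0x53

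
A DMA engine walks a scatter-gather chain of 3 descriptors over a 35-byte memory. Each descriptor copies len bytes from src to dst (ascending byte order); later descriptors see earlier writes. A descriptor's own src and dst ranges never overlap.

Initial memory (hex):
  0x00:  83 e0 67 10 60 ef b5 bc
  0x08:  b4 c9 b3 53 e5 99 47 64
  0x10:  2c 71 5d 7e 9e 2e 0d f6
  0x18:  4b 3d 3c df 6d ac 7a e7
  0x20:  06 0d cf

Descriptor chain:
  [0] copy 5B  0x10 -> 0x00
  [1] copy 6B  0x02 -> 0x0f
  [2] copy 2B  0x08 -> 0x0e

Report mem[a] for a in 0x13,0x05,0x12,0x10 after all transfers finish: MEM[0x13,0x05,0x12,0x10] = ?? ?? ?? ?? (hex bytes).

[0] 0x10->0x00 len=5 : 2c 71 5d 7e 9e
[1] 0x02->0x0f len=6 : 5d 7e 9e ef b5 bc
[2] 0x08->0x0e len=2 : b4 c9
query mem[0x13]=0xb5, mem[0x05]=0xef, mem[0x12]=0xef, mem[0x10]=0x7e

MEM[0x13,0x05,0x12,0x10] = b5 ef ef 7e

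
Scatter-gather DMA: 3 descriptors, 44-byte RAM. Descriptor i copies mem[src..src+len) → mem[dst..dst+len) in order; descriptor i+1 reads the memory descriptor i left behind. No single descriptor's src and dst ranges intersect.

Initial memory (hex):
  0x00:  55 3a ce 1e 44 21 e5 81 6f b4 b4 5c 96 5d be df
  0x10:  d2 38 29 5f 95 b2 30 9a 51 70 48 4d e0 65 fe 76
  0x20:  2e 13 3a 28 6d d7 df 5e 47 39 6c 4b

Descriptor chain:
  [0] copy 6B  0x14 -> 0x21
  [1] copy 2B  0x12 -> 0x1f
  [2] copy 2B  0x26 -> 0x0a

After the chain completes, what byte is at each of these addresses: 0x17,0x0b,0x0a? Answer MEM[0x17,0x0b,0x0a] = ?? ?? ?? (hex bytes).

MEM[0x17,0x0b,0x0a] = 9a 5e 70

  after D0: wrote 6B at 0x21 = 95b2309a5170
  after D1: wrote 2B at 0x1f = 295f
  after D2: wrote 2B at 0x0a = 705e
query mem[0x17]=0x9a, mem[0x0b]=0x5e, mem[0x0a]=0x70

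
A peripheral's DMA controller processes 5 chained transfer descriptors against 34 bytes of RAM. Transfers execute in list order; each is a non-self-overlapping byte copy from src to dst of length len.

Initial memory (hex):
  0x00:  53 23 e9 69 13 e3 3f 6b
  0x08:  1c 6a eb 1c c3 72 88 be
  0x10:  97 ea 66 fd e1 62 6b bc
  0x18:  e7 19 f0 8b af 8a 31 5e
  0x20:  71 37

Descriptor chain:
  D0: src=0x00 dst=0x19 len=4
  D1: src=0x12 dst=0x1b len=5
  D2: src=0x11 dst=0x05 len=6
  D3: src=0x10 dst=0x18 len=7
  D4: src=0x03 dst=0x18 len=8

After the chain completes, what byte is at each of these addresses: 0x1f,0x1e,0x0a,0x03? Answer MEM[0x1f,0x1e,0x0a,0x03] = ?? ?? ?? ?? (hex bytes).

MEM[0x1f,0x1e,0x0a,0x03] = 6b 62 6b 69

[0] 0x00->0x19 len=4 : 53 23 e9 69
[1] 0x12->0x1b len=5 : 66 fd e1 62 6b
[2] 0x11->0x05 len=6 : ea 66 fd e1 62 6b
[3] 0x10->0x18 len=7 : 97 ea 66 fd e1 62 6b
[4] 0x03->0x18 len=8 : 69 13 ea 66 fd e1 62 6b
query mem[0x1f]=0x6b, mem[0x1e]=0x62, mem[0x0a]=0x6b, mem[0x03]=0x69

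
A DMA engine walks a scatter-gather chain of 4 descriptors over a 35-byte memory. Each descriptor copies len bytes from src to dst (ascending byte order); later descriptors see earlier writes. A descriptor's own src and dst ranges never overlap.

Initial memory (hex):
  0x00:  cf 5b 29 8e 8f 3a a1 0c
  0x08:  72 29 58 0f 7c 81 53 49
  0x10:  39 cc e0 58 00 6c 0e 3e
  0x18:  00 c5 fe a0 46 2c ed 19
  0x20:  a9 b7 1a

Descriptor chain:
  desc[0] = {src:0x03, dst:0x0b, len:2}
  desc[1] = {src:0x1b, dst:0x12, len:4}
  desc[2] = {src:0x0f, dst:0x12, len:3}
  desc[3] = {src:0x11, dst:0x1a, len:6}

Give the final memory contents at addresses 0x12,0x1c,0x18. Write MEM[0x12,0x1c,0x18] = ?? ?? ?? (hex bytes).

MEM[0x12,0x1c,0x18] = 49 39 00

[0] 0x03->0x0b len=2 : 8e 8f
[1] 0x1b->0x12 len=4 : a0 46 2c ed
[2] 0x0f->0x12 len=3 : 49 39 cc
[3] 0x11->0x1a len=6 : cc 49 39 cc ed 0e
query mem[0x12]=0x49, mem[0x1c]=0x39, mem[0x18]=0x00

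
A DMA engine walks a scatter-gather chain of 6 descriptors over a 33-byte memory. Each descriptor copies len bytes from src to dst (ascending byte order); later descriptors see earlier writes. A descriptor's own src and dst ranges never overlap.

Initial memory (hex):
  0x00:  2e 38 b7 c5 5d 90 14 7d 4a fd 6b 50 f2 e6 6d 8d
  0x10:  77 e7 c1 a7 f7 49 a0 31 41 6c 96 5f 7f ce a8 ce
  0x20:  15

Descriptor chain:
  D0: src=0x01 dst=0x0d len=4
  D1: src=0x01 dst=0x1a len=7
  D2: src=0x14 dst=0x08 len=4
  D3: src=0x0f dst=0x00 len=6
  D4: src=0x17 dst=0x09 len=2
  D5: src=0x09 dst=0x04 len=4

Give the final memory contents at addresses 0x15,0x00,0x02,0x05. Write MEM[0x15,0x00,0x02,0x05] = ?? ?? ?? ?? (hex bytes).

D0: mem[0x0d..0x10] <- [38 b7 c5 5d]
D1: mem[0x1a..0x20] <- [38 b7 c5 5d 90 14 7d]
D2: mem[0x08..0x0b] <- [f7 49 a0 31]
D3: mem[0x00..0x05] <- [c5 5d e7 c1 a7 f7]
D4: mem[0x09..0x0a] <- [31 41]
D5: mem[0x04..0x07] <- [31 41 31 f2]
query mem[0x15]=0x49, mem[0x00]=0xc5, mem[0x02]=0xe7, mem[0x05]=0x41

MEM[0x15,0x00,0x02,0x05] = 49 c5 e7 41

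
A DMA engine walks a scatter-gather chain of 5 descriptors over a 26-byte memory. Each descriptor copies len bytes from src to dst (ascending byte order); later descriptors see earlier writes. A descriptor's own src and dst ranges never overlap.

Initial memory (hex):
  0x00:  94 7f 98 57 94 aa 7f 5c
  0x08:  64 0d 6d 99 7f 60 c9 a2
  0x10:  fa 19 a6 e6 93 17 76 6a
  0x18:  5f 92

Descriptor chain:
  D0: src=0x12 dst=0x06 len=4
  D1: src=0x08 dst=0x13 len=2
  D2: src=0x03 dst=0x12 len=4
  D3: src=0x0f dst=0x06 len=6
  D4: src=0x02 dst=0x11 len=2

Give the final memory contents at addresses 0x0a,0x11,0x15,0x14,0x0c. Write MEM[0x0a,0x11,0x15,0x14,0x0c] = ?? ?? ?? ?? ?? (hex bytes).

  after D0: wrote 4B at 0x06 = a6e69317
  after D1: wrote 2B at 0x13 = 9317
  after D2: wrote 4B at 0x12 = 5794aaa6
  after D3: wrote 6B at 0x06 = a2fa195794aa
  after D4: wrote 2B at 0x11 = 9857
query mem[0x0a]=0x94, mem[0x11]=0x98, mem[0x15]=0xa6, mem[0x14]=0xaa, mem[0x0c]=0x7f

MEM[0x0a,0x11,0x15,0x14,0x0c] = 94 98 a6 aa 7f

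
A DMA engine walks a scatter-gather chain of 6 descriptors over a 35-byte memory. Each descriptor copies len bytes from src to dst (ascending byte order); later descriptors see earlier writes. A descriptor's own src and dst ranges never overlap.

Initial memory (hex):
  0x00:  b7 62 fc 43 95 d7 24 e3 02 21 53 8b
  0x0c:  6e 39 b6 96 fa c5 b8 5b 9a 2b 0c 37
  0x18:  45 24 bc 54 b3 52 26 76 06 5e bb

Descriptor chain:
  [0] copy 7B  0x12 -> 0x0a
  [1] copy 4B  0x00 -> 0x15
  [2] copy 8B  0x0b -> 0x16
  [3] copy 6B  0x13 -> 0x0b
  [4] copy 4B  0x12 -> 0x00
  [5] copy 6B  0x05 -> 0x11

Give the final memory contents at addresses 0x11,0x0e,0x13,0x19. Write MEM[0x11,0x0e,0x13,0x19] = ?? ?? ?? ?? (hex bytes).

D0: mem[0x0a..0x10] <- [b8 5b 9a 2b 0c 37 45]
D1: mem[0x15..0x18] <- [b7 62 fc 43]
D2: mem[0x16..0x1d] <- [5b 9a 2b 0c 37 45 c5 b8]
D3: mem[0x0b..0x10] <- [5b 9a b7 5b 9a 2b]
D4: mem[0x00..0x03] <- [b8 5b 9a b7]
D5: mem[0x11..0x16] <- [d7 24 e3 02 21 b8]
query mem[0x11]=0xd7, mem[0x0e]=0x5b, mem[0x13]=0xe3, mem[0x19]=0x0c

MEM[0x11,0x0e,0x13,0x19] = d7 5b e3 0c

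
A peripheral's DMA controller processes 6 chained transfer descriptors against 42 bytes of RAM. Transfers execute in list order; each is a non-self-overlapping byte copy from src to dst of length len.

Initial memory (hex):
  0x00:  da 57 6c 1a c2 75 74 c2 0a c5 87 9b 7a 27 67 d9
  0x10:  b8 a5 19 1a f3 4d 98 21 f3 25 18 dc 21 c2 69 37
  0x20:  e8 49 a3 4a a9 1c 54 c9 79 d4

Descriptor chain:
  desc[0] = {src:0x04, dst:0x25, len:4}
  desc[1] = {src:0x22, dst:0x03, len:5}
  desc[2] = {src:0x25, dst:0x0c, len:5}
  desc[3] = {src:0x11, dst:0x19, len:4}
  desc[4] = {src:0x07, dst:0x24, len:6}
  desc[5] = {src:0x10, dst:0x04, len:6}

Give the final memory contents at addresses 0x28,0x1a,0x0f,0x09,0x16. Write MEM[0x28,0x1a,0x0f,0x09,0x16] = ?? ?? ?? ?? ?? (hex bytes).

MEM[0x28,0x1a,0x0f,0x09,0x16] = 9b 19 c2 4d 98

D0: mem[0x25..0x28] <- [c2 75 74 c2]
D1: mem[0x03..0x07] <- [a3 4a a9 c2 75]
D2: mem[0x0c..0x10] <- [c2 75 74 c2 d4]
D3: mem[0x19..0x1c] <- [a5 19 1a f3]
D4: mem[0x24..0x29] <- [75 0a c5 87 9b c2]
D5: mem[0x04..0x09] <- [d4 a5 19 1a f3 4d]
query mem[0x28]=0x9b, mem[0x1a]=0x19, mem[0x0f]=0xc2, mem[0x09]=0x4d, mem[0x16]=0x98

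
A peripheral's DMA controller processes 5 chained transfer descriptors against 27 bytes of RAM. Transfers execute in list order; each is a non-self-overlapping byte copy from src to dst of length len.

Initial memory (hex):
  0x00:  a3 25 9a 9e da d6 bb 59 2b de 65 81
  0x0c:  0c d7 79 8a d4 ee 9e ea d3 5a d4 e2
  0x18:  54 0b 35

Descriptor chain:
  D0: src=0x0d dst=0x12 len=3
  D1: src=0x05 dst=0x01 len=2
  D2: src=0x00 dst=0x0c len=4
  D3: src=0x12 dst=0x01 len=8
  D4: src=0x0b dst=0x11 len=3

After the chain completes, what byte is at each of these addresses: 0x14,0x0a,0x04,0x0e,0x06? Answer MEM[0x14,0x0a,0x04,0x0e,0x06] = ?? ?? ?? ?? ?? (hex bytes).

MEM[0x14,0x0a,0x04,0x0e,0x06] = 8a 65 5a bb e2

#0 dst[0x12+3] := {0xd7,0x79,0x8a}
#1 dst[0x01+2] := {0xd6,0xbb}
#2 dst[0x0c+4] := {0xa3,0xd6,0xbb,0x9e}
#3 dst[0x01+8] := {0xd7,0x79,0x8a,0x5a,0xd4,0xe2,0x54,0x0b}
#4 dst[0x11+3] := {0x81,0xa3,0xd6}
query mem[0x14]=0x8a, mem[0x0a]=0x65, mem[0x04]=0x5a, mem[0x0e]=0xbb, mem[0x06]=0xe2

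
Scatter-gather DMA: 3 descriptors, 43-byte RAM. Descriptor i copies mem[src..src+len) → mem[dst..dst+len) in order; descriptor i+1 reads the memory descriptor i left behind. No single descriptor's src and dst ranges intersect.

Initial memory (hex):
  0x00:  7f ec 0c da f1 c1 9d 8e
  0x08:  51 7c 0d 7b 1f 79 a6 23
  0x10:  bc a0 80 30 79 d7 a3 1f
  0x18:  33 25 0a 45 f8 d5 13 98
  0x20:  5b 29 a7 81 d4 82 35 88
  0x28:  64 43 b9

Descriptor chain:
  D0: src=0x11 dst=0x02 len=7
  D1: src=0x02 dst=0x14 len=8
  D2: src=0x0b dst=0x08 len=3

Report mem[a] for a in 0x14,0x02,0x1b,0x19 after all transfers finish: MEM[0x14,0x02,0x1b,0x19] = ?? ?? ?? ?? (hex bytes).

[0] 0x11->0x02 len=7 : a0 80 30 79 d7 a3 1f
[1] 0x02->0x14 len=8 : a0 80 30 79 d7 a3 1f 7c
[2] 0x0b->0x08 len=3 : 7b 1f 79
query mem[0x14]=0xa0, mem[0x02]=0xa0, mem[0x1b]=0x7c, mem[0x19]=0xa3

MEM[0x14,0x02,0x1b,0x19] = a0 a0 7c a3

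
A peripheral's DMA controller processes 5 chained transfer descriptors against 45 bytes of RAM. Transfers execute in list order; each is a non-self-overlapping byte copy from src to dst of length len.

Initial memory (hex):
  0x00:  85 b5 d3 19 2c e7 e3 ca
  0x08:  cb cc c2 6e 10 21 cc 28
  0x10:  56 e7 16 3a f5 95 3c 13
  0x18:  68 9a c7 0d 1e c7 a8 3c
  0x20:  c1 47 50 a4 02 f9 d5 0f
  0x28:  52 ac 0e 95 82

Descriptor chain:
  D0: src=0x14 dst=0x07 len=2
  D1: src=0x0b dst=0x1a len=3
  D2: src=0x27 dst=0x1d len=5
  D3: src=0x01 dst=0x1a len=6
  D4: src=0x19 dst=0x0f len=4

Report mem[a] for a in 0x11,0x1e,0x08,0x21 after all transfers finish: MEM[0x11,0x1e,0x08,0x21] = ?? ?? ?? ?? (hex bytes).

  after D0: wrote 2B at 0x07 = f595
  after D1: wrote 3B at 0x1a = 6e1021
  after D2: wrote 5B at 0x1d = 0f52ac0e95
  after D3: wrote 6B at 0x1a = b5d3192ce7e3
  after D4: wrote 4B at 0x0f = 9ab5d319
query mem[0x11]=0xd3, mem[0x1e]=0xe7, mem[0x08]=0x95, mem[0x21]=0x95

MEM[0x11,0x1e,0x08,0x21] = d3 e7 95 95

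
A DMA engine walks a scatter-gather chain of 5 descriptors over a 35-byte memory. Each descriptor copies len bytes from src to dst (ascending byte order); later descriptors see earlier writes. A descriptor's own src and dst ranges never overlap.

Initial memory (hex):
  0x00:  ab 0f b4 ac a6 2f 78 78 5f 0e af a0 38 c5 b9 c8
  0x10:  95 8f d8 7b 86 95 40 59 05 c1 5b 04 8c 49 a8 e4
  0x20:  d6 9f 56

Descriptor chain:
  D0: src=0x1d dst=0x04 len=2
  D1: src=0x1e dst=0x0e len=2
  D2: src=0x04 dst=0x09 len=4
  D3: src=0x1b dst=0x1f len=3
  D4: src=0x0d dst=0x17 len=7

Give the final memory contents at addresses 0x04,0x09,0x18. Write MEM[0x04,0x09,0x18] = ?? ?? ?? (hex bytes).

MEM[0x04,0x09,0x18] = 49 49 a8

  after D0: wrote 2B at 0x04 = 49a8
  after D1: wrote 2B at 0x0e = a8e4
  after D2: wrote 4B at 0x09 = 49a87878
  after D3: wrote 3B at 0x1f = 048c49
  after D4: wrote 7B at 0x17 = c5a8e4958fd87b
query mem[0x04]=0x49, mem[0x09]=0x49, mem[0x18]=0xa8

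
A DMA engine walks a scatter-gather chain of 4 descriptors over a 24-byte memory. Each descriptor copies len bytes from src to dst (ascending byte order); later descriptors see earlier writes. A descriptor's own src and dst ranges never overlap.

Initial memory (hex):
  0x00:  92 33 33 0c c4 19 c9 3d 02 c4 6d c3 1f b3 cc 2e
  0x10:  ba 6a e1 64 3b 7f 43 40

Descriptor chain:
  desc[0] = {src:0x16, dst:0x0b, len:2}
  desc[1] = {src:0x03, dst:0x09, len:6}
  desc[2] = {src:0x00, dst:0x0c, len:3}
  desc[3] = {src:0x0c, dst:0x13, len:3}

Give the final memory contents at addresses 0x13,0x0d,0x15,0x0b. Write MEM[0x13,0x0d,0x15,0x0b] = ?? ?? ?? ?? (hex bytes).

#0 dst[0x0b+2] := {0x43,0x40}
#1 dst[0x09+6] := {0x0c,0xc4,0x19,0xc9,0x3d,0x02}
#2 dst[0x0c+3] := {0x92,0x33,0x33}
#3 dst[0x13+3] := {0x92,0x33,0x33}
query mem[0x13]=0x92, mem[0x0d]=0x33, mem[0x15]=0x33, mem[0x0b]=0x19

MEM[0x13,0x0d,0x15,0x0b] = 92 33 33 19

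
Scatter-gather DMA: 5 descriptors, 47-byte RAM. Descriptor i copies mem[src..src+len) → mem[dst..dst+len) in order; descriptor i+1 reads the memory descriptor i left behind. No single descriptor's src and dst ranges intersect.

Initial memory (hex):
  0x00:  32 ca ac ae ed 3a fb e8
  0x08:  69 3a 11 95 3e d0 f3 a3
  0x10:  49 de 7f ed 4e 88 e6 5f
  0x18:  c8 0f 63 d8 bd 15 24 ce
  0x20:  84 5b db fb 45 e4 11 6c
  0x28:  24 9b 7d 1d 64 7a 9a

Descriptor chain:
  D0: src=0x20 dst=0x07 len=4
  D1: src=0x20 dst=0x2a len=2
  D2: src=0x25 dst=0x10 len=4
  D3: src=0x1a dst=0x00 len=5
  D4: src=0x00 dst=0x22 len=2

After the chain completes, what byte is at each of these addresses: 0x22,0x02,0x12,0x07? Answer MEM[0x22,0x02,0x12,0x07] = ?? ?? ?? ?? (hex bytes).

  after D0: wrote 4B at 0x07 = 845bdbfb
  after D1: wrote 2B at 0x2a = 845b
  after D2: wrote 4B at 0x10 = e4116c24
  after D3: wrote 5B at 0x00 = 63d8bd1524
  after D4: wrote 2B at 0x22 = 63d8
query mem[0x22]=0x63, mem[0x02]=0xbd, mem[0x12]=0x6c, mem[0x07]=0x84

MEM[0x22,0x02,0x12,0x07] = 63 bd 6c 84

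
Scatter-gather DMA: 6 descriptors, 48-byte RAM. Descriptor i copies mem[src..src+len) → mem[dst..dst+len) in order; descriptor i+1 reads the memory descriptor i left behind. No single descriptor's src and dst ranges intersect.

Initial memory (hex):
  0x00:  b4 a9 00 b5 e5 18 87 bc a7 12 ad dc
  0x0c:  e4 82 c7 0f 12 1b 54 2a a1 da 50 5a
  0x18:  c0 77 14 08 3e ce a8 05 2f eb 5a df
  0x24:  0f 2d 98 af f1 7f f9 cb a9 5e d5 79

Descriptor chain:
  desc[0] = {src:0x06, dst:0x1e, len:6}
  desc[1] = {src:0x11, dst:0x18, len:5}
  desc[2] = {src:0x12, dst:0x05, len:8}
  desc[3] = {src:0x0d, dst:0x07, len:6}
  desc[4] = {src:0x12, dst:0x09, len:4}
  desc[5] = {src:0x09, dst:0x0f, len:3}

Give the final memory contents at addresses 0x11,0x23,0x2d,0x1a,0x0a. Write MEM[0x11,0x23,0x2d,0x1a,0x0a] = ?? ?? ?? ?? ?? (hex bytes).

  after D0: wrote 6B at 0x1e = 87bca712addc
  after D1: wrote 5B at 0x18 = 1b542aa1da
  after D2: wrote 8B at 0x05 = 542aa1da505a1b54
  after D3: wrote 6B at 0x07 = 82c70f121b54
  after D4: wrote 4B at 0x09 = 542aa1da
  after D5: wrote 3B at 0x0f = 542aa1
query mem[0x11]=0xa1, mem[0x23]=0xdc, mem[0x2d]=0x5e, mem[0x1a]=0x2a, mem[0x0a]=0x2a

MEM[0x11,0x23,0x2d,0x1a,0x0a] = a1 dc 5e 2a 2a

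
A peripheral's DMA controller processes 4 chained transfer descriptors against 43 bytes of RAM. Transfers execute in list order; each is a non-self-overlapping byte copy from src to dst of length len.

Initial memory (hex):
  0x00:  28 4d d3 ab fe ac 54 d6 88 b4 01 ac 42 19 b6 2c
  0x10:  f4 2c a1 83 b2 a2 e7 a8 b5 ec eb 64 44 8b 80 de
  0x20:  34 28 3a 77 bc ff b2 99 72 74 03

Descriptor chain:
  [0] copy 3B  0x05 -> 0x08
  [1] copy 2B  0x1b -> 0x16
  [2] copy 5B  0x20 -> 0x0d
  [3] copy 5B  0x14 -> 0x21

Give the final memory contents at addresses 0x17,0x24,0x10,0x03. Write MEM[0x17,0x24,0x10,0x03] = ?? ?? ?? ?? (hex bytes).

  after D0: wrote 3B at 0x08 = ac54d6
  after D1: wrote 2B at 0x16 = 6444
  after D2: wrote 5B at 0x0d = 34283a77bc
  after D3: wrote 5B at 0x21 = b2a26444b5
query mem[0x17]=0x44, mem[0x24]=0x44, mem[0x10]=0x77, mem[0x03]=0xab

MEM[0x17,0x24,0x10,0x03] = 44 44 77 ab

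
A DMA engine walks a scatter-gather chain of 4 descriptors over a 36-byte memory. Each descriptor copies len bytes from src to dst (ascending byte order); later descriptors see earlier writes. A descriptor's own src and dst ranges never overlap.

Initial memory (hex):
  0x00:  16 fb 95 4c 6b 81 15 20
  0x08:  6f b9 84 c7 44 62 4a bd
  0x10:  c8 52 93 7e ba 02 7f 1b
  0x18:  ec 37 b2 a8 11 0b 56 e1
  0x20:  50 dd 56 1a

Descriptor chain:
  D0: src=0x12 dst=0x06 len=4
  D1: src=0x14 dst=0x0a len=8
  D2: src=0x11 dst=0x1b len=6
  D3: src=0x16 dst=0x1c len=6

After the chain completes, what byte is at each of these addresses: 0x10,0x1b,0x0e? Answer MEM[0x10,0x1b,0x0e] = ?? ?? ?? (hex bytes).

MEM[0x10,0x1b,0x0e] = b2 a8 ec

  after D0: wrote 4B at 0x06 = 937eba02
  after D1: wrote 8B at 0x0a = ba027f1bec37b2a8
  after D2: wrote 6B at 0x1b = a8937eba027f
  after D3: wrote 6B at 0x1c = 7f1bec37b2a8
query mem[0x10]=0xb2, mem[0x1b]=0xa8, mem[0x0e]=0xec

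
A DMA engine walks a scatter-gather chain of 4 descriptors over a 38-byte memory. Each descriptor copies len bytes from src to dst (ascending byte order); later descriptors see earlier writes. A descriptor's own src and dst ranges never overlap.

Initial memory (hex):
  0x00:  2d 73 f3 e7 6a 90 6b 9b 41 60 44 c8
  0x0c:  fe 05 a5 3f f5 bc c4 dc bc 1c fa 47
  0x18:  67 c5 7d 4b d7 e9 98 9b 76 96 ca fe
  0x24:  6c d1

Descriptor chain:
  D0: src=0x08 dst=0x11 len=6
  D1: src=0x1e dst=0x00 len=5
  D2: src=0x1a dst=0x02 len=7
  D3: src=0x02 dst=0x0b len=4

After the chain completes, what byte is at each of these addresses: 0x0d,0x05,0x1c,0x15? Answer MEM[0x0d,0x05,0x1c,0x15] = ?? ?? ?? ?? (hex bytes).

MEM[0x0d,0x05,0x1c,0x15] = d7 e9 d7 fe

D0: mem[0x11..0x16] <- [41 60 44 c8 fe 05]
D1: mem[0x00..0x04] <- [98 9b 76 96 ca]
D2: mem[0x02..0x08] <- [7d 4b d7 e9 98 9b 76]
D3: mem[0x0b..0x0e] <- [7d 4b d7 e9]
query mem[0x0d]=0xd7, mem[0x05]=0xe9, mem[0x1c]=0xd7, mem[0x15]=0xfe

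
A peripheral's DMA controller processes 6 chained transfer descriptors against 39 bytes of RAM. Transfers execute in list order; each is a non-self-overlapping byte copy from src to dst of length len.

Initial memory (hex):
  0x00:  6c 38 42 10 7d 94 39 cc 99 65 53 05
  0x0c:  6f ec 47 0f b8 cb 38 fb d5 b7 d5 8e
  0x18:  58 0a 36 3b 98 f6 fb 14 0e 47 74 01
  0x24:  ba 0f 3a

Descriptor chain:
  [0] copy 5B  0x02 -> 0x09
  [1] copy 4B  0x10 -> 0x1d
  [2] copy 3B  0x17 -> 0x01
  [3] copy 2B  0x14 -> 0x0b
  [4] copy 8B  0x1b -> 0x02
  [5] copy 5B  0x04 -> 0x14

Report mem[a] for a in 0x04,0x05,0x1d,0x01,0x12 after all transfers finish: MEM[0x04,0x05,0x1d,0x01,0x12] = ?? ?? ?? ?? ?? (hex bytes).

MEM[0x04,0x05,0x1d,0x01,0x12] = b8 cb b8 8e 38

[0] 0x02->0x09 len=5 : 42 10 7d 94 39
[1] 0x10->0x1d len=4 : b8 cb 38 fb
[2] 0x17->0x01 len=3 : 8e 58 0a
[3] 0x14->0x0b len=2 : d5 b7
[4] 0x1b->0x02 len=8 : 3b 98 b8 cb 38 fb 47 74
[5] 0x04->0x14 len=5 : b8 cb 38 fb 47
query mem[0x04]=0xb8, mem[0x05]=0xcb, mem[0x1d]=0xb8, mem[0x01]=0x8e, mem[0x12]=0x38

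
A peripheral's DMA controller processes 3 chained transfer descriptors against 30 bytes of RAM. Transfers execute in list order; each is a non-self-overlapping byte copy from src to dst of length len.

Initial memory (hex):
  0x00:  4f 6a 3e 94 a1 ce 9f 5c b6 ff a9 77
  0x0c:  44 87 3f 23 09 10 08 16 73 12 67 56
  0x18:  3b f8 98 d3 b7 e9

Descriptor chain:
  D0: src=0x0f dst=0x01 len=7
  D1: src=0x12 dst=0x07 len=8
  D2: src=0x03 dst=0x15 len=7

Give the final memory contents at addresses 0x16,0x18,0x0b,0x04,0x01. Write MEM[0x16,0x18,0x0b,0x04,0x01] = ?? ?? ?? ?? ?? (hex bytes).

MEM[0x16,0x18,0x0b,0x04,0x01] = 08 73 67 08 23

  after D0: wrote 7B at 0x01 = 23091008167312
  after D1: wrote 8B at 0x07 = 0816731267563bf8
  after D2: wrote 7B at 0x15 = 10081673081673
query mem[0x16]=0x08, mem[0x18]=0x73, mem[0x0b]=0x67, mem[0x04]=0x08, mem[0x01]=0x23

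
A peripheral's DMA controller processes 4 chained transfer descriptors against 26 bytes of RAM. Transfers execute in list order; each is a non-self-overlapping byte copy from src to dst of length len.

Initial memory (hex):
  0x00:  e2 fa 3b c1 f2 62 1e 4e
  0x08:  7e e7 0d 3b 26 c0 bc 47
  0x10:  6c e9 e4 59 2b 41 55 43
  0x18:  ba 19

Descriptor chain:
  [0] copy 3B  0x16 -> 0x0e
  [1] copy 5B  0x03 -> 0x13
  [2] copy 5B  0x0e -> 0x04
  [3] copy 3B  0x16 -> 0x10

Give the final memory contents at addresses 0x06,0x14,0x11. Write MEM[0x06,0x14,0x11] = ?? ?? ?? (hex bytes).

D0: mem[0x0e..0x10] <- [55 43 ba]
D1: mem[0x13..0x17] <- [c1 f2 62 1e 4e]
D2: mem[0x04..0x08] <- [55 43 ba e9 e4]
D3: mem[0x10..0x12] <- [1e 4e ba]
query mem[0x06]=0xba, mem[0x14]=0xf2, mem[0x11]=0x4e

MEM[0x06,0x14,0x11] = ba f2 4e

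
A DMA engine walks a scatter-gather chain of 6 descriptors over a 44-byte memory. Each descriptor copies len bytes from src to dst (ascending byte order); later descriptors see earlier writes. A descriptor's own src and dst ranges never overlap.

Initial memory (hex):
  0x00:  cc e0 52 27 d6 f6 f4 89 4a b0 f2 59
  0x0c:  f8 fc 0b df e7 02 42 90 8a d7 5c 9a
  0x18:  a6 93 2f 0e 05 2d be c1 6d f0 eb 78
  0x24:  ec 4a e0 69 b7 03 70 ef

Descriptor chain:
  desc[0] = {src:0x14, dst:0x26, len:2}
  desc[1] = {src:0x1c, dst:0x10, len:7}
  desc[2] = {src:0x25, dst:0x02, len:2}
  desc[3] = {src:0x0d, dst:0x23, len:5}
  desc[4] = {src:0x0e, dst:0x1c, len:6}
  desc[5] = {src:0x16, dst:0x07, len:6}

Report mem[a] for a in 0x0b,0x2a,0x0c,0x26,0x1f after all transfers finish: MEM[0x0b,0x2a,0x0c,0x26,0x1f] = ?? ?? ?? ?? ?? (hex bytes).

MEM[0x0b,0x2a,0x0c,0x26,0x1f] = 2f 70 0e 05 2d

  after D0: wrote 2B at 0x26 = 8ad7
  after D1: wrote 7B at 0x10 = 052dbec16df0eb
  after D2: wrote 2B at 0x02 = 4a8a
  after D3: wrote 5B at 0x23 = fc0bdf052d
  after D4: wrote 6B at 0x1c = 0bdf052dbec1
  after D5: wrote 6B at 0x07 = eb9aa6932f0e
query mem[0x0b]=0x2f, mem[0x2a]=0x70, mem[0x0c]=0x0e, mem[0x26]=0x05, mem[0x1f]=0x2d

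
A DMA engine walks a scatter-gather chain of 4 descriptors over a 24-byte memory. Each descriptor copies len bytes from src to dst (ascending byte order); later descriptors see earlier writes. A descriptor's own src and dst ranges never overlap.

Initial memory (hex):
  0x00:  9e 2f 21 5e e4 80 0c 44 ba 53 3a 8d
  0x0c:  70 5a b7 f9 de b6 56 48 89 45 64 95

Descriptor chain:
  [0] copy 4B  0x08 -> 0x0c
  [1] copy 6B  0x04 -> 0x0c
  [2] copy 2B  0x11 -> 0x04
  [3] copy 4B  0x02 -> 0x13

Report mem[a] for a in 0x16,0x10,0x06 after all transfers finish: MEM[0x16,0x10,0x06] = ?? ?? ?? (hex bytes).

#0 dst[0x0c+4] := {0xba,0x53,0x3a,0x8d}
#1 dst[0x0c+6] := {0xe4,0x80,0x0c,0x44,0xba,0x53}
#2 dst[0x04+2] := {0x53,0x56}
#3 dst[0x13+4] := {0x21,0x5e,0x53,0x56}
query mem[0x16]=0x56, mem[0x10]=0xba, mem[0x06]=0x0c

MEM[0x16,0x10,0x06] = 56 ba 0c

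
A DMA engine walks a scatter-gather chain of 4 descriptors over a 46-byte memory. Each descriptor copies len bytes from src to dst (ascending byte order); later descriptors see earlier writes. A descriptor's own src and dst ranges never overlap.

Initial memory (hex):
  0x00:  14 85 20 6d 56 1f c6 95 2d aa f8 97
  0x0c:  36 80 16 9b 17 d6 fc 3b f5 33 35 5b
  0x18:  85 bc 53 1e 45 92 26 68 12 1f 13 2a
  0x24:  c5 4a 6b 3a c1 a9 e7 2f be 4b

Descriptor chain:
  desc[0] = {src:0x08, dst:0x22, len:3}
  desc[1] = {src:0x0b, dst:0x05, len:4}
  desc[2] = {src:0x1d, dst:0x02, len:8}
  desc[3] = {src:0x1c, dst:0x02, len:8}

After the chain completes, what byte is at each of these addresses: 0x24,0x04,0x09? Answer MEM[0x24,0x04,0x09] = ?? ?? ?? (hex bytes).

[0] 0x08->0x22 len=3 : 2d aa f8
[1] 0x0b->0x05 len=4 : 97 36 80 16
[2] 0x1d->0x02 len=8 : 92 26 68 12 1f 2d aa f8
[3] 0x1c->0x02 len=8 : 45 92 26 68 12 1f 2d aa
query mem[0x24]=0xf8, mem[0x04]=0x26, mem[0x09]=0xaa

MEM[0x24,0x04,0x09] = f8 26 aa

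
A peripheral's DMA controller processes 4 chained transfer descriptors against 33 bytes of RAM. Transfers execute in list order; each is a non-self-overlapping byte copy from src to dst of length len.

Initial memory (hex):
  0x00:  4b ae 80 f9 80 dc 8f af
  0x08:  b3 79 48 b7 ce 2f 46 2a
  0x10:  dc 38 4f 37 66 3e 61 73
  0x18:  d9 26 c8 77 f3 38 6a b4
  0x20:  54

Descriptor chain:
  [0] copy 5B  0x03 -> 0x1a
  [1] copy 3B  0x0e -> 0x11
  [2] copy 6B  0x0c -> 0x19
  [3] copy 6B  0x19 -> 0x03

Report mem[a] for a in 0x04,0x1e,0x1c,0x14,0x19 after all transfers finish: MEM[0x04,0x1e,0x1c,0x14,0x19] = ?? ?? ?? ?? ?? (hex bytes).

MEM[0x04,0x1e,0x1c,0x14,0x19] = 2f 46 2a 66 ce

#0 dst[0x1a+5] := {0xf9,0x80,0xdc,0x8f,0xaf}
#1 dst[0x11+3] := {0x46,0x2a,0xdc}
#2 dst[0x19+6] := {0xce,0x2f,0x46,0x2a,0xdc,0x46}
#3 dst[0x03+6] := {0xce,0x2f,0x46,0x2a,0xdc,0x46}
query mem[0x04]=0x2f, mem[0x1e]=0x46, mem[0x1c]=0x2a, mem[0x14]=0x66, mem[0x19]=0xce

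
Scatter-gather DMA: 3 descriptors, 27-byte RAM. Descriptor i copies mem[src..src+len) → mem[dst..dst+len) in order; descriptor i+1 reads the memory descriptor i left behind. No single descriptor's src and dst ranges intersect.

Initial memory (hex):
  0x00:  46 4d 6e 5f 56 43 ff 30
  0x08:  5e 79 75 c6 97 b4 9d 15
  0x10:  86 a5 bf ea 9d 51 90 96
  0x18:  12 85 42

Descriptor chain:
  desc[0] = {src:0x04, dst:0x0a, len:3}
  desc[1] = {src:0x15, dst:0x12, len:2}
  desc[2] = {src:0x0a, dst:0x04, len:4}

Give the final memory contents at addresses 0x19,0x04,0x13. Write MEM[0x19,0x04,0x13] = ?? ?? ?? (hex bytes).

D0: mem[0x0a..0x0c] <- [56 43 ff]
D1: mem[0x12..0x13] <- [51 90]
D2: mem[0x04..0x07] <- [56 43 ff b4]
query mem[0x19]=0x85, mem[0x04]=0x56, mem[0x13]=0x90

MEM[0x19,0x04,0x13] = 85 56 90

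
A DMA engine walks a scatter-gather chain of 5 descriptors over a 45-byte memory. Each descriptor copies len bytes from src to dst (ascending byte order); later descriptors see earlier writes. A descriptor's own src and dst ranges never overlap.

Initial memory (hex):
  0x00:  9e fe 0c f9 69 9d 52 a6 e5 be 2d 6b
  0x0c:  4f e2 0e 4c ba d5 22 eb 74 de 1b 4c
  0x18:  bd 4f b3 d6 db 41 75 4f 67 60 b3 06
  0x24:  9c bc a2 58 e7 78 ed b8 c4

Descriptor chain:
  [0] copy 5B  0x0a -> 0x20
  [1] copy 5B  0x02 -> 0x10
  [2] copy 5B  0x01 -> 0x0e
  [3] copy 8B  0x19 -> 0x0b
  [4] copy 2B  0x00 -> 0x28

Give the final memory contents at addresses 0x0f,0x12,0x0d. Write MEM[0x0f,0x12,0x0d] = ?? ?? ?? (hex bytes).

MEM[0x0f,0x12,0x0d] = 41 2d d6

D0: mem[0x20..0x24] <- [2d 6b 4f e2 0e]
D1: mem[0x10..0x14] <- [0c f9 69 9d 52]
D2: mem[0x0e..0x12] <- [fe 0c f9 69 9d]
D3: mem[0x0b..0x12] <- [4f b3 d6 db 41 75 4f 2d]
D4: mem[0x28..0x29] <- [9e fe]
query mem[0x0f]=0x41, mem[0x12]=0x2d, mem[0x0d]=0xd6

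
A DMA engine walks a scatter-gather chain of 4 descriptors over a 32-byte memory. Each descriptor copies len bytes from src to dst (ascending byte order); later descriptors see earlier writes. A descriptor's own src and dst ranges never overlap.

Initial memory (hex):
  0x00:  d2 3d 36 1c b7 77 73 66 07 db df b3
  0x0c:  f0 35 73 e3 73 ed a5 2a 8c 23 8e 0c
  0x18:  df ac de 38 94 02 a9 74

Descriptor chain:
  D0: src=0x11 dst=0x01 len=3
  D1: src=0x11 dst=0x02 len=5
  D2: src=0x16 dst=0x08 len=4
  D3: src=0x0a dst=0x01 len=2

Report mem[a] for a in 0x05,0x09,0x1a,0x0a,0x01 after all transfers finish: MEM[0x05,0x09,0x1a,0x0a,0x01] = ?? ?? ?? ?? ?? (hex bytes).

MEM[0x05,0x09,0x1a,0x0a,0x01] = 8c 0c de df df

[0] 0x11->0x01 len=3 : ed a5 2a
[1] 0x11->0x02 len=5 : ed a5 2a 8c 23
[2] 0x16->0x08 len=4 : 8e 0c df ac
[3] 0x0a->0x01 len=2 : df ac
query mem[0x05]=0x8c, mem[0x09]=0x0c, mem[0x1a]=0xde, mem[0x0a]=0xdf, mem[0x01]=0xdf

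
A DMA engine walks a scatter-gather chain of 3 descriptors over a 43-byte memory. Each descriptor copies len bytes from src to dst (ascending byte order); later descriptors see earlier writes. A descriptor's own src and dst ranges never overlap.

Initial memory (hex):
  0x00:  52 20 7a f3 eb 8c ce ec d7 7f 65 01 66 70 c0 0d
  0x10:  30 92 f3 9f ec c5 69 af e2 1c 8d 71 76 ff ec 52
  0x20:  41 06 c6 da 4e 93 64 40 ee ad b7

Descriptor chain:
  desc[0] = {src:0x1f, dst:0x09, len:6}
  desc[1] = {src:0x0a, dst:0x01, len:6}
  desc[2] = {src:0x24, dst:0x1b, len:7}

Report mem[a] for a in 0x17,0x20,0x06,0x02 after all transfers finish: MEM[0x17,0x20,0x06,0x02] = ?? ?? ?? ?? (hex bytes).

MEM[0x17,0x20,0x06,0x02] = af ad 0d 06

#0 dst[0x09+6] := {0x52,0x41,0x06,0xc6,0xda,0x4e}
#1 dst[0x01+6] := {0x41,0x06,0xc6,0xda,0x4e,0x0d}
#2 dst[0x1b+7] := {0x4e,0x93,0x64,0x40,0xee,0xad,0xb7}
query mem[0x17]=0xaf, mem[0x20]=0xad, mem[0x06]=0x0d, mem[0x02]=0x06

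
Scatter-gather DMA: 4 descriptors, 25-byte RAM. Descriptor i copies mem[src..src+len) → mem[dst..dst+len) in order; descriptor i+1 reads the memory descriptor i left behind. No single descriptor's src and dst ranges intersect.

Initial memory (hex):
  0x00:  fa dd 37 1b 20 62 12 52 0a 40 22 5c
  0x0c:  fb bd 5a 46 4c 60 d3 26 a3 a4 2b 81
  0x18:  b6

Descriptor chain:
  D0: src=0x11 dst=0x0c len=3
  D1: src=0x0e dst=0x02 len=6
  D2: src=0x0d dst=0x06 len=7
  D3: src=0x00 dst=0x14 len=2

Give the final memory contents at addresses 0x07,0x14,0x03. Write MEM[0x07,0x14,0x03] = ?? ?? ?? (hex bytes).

MEM[0x07,0x14,0x03] = 26 fa 46

D0: mem[0x0c..0x0e] <- [60 d3 26]
D1: mem[0x02..0x07] <- [26 46 4c 60 d3 26]
D2: mem[0x06..0x0c] <- [d3 26 46 4c 60 d3 26]
D3: mem[0x14..0x15] <- [fa dd]
query mem[0x07]=0x26, mem[0x14]=0xfa, mem[0x03]=0x46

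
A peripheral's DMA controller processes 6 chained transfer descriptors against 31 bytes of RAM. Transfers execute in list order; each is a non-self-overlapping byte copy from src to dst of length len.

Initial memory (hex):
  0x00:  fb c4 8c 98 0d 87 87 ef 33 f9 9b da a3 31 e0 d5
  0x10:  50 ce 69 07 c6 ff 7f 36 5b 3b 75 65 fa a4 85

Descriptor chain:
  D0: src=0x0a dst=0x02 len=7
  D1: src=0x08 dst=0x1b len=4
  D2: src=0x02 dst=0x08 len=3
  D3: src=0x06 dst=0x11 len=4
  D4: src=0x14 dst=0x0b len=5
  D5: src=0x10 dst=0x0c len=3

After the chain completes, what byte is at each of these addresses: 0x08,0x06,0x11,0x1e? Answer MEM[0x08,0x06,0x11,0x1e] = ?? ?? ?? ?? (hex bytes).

MEM[0x08,0x06,0x11,0x1e] = 9b e0 e0 da

[0] 0x0a->0x02 len=7 : 9b da a3 31 e0 d5 50
[1] 0x08->0x1b len=4 : 50 f9 9b da
[2] 0x02->0x08 len=3 : 9b da a3
[3] 0x06->0x11 len=4 : e0 d5 9b da
[4] 0x14->0x0b len=5 : da ff 7f 36 5b
[5] 0x10->0x0c len=3 : 50 e0 d5
query mem[0x08]=0x9b, mem[0x06]=0xe0, mem[0x11]=0xe0, mem[0x1e]=0xda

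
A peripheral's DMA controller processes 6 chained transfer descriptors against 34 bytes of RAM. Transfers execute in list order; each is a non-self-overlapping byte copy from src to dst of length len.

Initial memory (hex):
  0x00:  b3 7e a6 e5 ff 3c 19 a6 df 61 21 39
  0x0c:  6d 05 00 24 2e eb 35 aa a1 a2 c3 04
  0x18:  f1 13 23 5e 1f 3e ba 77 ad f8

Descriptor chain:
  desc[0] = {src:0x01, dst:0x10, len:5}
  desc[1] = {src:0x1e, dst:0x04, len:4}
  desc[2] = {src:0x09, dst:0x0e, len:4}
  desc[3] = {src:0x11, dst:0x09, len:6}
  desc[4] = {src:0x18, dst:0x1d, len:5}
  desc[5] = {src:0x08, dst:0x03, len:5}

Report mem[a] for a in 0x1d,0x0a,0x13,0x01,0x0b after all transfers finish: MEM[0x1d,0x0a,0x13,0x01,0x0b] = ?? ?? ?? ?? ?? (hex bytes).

D0: mem[0x10..0x14] <- [7e a6 e5 ff 3c]
D1: mem[0x04..0x07] <- [ba 77 ad f8]
D2: mem[0x0e..0x11] <- [61 21 39 6d]
D3: mem[0x09..0x0e] <- [6d e5 ff 3c a2 c3]
D4: mem[0x1d..0x21] <- [f1 13 23 5e 1f]
D5: mem[0x03..0x07] <- [df 6d e5 ff 3c]
query mem[0x1d]=0xf1, mem[0x0a]=0xe5, mem[0x13]=0xff, mem[0x01]=0x7e, mem[0x0b]=0xff

MEM[0x1d,0x0a,0x13,0x01,0x0b] = f1 e5 ff 7e ff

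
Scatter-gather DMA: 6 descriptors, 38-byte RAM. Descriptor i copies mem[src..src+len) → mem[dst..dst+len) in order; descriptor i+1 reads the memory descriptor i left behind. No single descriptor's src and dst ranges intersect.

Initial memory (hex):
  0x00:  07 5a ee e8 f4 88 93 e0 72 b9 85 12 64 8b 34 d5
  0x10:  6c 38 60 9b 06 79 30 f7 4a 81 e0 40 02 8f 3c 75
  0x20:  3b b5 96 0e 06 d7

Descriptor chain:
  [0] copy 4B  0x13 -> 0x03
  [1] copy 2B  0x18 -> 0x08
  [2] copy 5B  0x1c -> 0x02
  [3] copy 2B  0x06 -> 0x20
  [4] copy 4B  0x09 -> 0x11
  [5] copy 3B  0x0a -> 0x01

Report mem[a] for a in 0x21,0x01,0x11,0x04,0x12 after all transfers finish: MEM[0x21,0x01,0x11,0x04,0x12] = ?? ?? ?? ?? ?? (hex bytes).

D0: mem[0x03..0x06] <- [9b 06 79 30]
D1: mem[0x08..0x09] <- [4a 81]
D2: mem[0x02..0x06] <- [02 8f 3c 75 3b]
D3: mem[0x20..0x21] <- [3b e0]
D4: mem[0x11..0x14] <- [81 85 12 64]
D5: mem[0x01..0x03] <- [85 12 64]
query mem[0x21]=0xe0, mem[0x01]=0x85, mem[0x11]=0x81, mem[0x04]=0x3c, mem[0x12]=0x85

MEM[0x21,0x01,0x11,0x04,0x12] = e0 85 81 3c 85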